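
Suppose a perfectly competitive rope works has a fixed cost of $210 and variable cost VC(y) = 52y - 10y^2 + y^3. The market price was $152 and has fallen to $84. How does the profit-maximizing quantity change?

Output falls from 10 to 8

AVC = 52 - 10y + y^2, minimized at y = 5 where min AVC = $27. MC = 52 - 20y + 3y^2.
At P = $152 ≥ min AVC, set P = MC on the rising branch: y = 10.
At P = $84 ≥ min AVC, set P = MC: y = 8. The firm stays open but cuts output.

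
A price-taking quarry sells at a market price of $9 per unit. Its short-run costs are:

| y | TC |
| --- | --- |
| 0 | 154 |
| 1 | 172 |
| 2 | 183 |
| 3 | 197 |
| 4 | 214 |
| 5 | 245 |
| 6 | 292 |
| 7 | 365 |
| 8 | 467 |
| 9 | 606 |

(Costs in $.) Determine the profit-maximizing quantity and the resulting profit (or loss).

Profit at each row (π = 9y − TC): y=0: -154; y=1: -163; y=2: -165; y=3: -170; y=4: -178; y=5: -200; y=6: -238; y=7: -302; y=8: -395; y=9: -525.
Profit is highest at y = 0. Equivalently, the lowest AVC in the table is 43/3 ≈ $14.33 at y = 3, and P = $9 falls below it — price never covers variable cost, so the firm shuts down and loses only its fixed cost.

y = 0 (shut down); profit = -$154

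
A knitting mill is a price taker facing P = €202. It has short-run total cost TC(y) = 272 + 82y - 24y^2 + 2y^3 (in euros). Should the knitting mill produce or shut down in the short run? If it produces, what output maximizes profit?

Produce at y = 10

From TC, MC = TC'(y) = 82 - 48y + 6y^2 and AVC = VC/y = 82 - 24y + 2y^2.
AVC is minimized where dAVC/dy = -24 + 4y = 0, at y = 6; min AVC = 82 - 24·6 + 2·6^2 = €10.
Because €202 ≥ €10, revenue can cover variable cost; the firm operates.
Set P = MC: 202 = 82 - 48y + 6y^2 → -120 - 48y + 6y^2 = 0. The roots are y = -2 and y = 10; the profit-maximizing output is on the rising part of MC, so y* = 10.
Check: AVC at y = 10 is €42 ≤ P, so revenue covers variable cost.
Profit = P·y − TC = 202·10 − 692 = €1328.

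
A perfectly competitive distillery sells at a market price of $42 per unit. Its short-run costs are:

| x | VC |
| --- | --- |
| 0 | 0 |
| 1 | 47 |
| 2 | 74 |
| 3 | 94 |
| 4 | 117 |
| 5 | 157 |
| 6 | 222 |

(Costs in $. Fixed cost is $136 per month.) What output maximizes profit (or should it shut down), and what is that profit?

x = 5; profit = -$83

Tabulate TR − TC: x=0: -136; x=1: -141; x=2: -126; x=3: -104; x=4: -85; x=5: -83; x=6: -106.
Profit is maximized at x = 5. AVC there is 157/5 = $31.40 ≤ P, so producing beats shutting down (which would give -$136).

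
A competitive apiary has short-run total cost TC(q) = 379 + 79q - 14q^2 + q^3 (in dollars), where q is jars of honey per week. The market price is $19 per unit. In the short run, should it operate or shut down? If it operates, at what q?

Shut down

From TC, MC = TC'(q) = 79 - 28q + 3q^2 and AVC = VC/q = 79 - 14q + q^2.
AVC is minimized where dAVC/dq = -14 + 2q = 0, at q = 7; min AVC = 79 - 14·7 + 7^2 = $30.
Since P = $19 < min AVC = $30, price fails to cover variable cost at any output.
The firm minimizes its loss by shutting down and losing only its fixed cost of $379.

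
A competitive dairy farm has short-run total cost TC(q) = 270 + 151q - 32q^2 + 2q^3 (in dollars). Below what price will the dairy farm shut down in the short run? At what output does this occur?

The firm shuts down when price falls below the minimum of average variable cost. AVC = VC/q = 151 - 32q + 2q^2.
dAVC/dq = -32 + 4q = 0 gives q = 8. min AVC = 151 - 32·8 + 2·8^2 = 23.
The firm shuts down for any P below $23.

$23 per unit, at q = 8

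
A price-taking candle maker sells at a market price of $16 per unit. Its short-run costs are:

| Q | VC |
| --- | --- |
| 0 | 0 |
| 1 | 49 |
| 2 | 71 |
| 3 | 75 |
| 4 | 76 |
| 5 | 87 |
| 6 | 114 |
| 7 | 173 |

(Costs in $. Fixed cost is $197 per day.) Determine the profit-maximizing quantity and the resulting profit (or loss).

Q = 0 (shut down); profit = -$197

Profit at each row (π = 16Q − TC): Q=0: -197; Q=1: -230; Q=2: -236; Q=3: -224; Q=4: -209; Q=5: -204; Q=6: -215; Q=7: -258.
Profit is highest at Q = 0. Equivalently, the lowest AVC in the table is 87/5 ≈ $17.40 at Q = 5, and P = $16 falls below it — price never covers variable cost, so the firm shuts down and loses only its fixed cost.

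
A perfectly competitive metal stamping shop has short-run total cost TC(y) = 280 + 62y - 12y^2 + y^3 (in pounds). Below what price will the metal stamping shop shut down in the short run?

The shutdown price is the minimum of AVC. VC = 62y - 12y^2 + y^3, so AVC = 62 - 12y + y^2.
At the minimum of AVC, MC = AVC. MC = 62 - 24y + 3y^2; setting MC = AVC gives 2y^2 - 12y = 0, so y = 6. min AVC = 26.
For P < £26 the firm produces nothing.

£26 per unit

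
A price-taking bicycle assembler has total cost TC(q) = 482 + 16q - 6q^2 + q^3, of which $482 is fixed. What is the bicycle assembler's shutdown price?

$7 per unit

The shutdown price is the minimum of AVC. VC = 16q - 6q^2 + q^3, so AVC = 16 - 6q + q^2.
At the minimum of AVC, MC = AVC. MC = 16 - 12q + 3q^2; setting MC = AVC gives 2q^2 - 6q = 0, so q = 3. min AVC = 7.
The firm shuts down for any P below $7.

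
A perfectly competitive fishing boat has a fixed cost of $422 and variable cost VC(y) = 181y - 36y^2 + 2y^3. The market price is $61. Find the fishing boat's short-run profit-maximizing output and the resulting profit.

Profit = -$22 at y = 10

AVC = 181 - 36y + 2y^2; min AVC = $19 at y = 9. Since P = $61 ≥ min AVC, the firm produces.
With MC = 181 - 72y + 6y^2, P = MC on the upward-sloping part at y* = 10.
TR = 61·10 = 610. TC = 422 + 210 = 632. Profit = 610 − 632 = -$22.
That loss of $22 beats the $422 the firm would lose by shutting down; producing recovers $400 of fixed cost.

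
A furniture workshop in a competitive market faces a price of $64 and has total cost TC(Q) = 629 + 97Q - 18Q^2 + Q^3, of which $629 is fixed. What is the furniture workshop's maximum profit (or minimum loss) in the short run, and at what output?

AVC = 97 - 18Q + Q^2; min AVC = $16 at Q = 9. Since P = $64 ≥ min AVC, the firm produces.
MC = 97 - 36Q + 3Q^2. Setting P = MC and taking the root on the rising branch gives Q* = 11.
TR = 64·11 = 704. TC = 629 + 220 = 849. Profit = 704 − 849 = -$145.
That loss of $145 beats the $629 the firm would lose by shutting down; producing recovers $484 of fixed cost.

Profit = -$145 at Q = 11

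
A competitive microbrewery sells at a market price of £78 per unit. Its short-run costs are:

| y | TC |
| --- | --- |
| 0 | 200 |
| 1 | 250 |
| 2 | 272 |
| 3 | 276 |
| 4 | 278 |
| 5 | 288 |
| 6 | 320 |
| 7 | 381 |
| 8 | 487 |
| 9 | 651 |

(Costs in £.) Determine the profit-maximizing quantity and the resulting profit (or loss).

Profit at each row (π = 78y − TC): y=0: -200; y=1: -172; y=2: -116; y=3: -42; y=4: 34; y=5: 102; y=6: 148; y=7: 165; y=8: 137; y=9: 51.
Profit is maximized at y = 7. AVC there is 181/7 = £25.86 ≤ P, so producing beats shutting down (which would give -£200).

y = 7; profit = £165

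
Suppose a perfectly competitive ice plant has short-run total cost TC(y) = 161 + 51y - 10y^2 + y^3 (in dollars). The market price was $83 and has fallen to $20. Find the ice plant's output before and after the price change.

AVC = 51 - 10y + y^2, minimized at y = 5 where min AVC = $26. MC = 51 - 20y + 3y^2.
At P = $83 ≥ min AVC, set P = MC on the rising branch: y = 8.
At P = $20 < min AVC = $26, price no longer covers variable cost at any output, so the firm shuts down: y = 0.

Output falls from 8 to 0 (the firm shuts down)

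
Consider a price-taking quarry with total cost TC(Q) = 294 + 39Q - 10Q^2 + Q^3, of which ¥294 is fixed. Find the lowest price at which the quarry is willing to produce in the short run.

¥14 per unit

The firm shuts down when price falls below the minimum of average variable cost. AVC = VC/Q = 39 - 10Q + Q^2.
dAVC/dQ = -10 + 2Q = 0 gives Q = 5. min AVC = 39 - 10·5 + 5^2 = 14.
For P < ¥14 the firm produces nothing.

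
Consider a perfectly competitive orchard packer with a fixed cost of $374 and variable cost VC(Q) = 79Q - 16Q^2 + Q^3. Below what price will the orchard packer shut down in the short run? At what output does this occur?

Short-run supply begins at min AVC. From VC = 79Q - 16Q^2 + Q^3, AVC = 79 - 16Q + Q^2.
dAVC/dQ = -16 + 2Q = 0 gives Q = 8. min AVC = 79 - 16·8 + 8^2 = 15.
The firm shuts down for any P below $15.

$15 per unit, at Q = 8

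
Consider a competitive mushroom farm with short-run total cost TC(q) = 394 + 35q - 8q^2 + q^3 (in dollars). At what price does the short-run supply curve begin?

The shutdown price is the minimum of AVC. VC = 35q - 8q^2 + q^3, so AVC = 35 - 8q + q^2.
dAVC/dq = -8 + 2q = 0 gives q = 4. min AVC = 35 - 8·4 + 4^2 = 19.
The firm shuts down for any P below $19.

$19 per unit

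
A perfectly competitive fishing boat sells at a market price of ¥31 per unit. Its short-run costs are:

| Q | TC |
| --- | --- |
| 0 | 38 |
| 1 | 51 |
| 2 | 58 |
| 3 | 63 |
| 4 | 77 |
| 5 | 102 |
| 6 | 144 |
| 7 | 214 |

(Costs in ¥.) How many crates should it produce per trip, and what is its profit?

Q = 5; profit = ¥53

Tabulate TR − TC: Q=0: -38; Q=1: -20; Q=2: 4; Q=3: 30; Q=4: 47; Q=5: 53; Q=6: 42; Q=7: 3.
Profit is maximized at Q = 5. AVC there is 64/5 = ¥12.80 ≤ P, so producing beats shutting down (which would give -¥38).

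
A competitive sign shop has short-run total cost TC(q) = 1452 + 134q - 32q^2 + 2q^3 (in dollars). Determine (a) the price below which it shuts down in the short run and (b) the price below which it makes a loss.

AVC = 134 - 32q + 2q^2; minimized at q = 8, giving min AVC = $6. That is the shutdown price.
ATC = 1452/q + 134 - 32q + 2q^2. Setting dATC/dq = −1452/q^2 − 32 + 4q = 0 gives q = 11 (since 4·11^3 − 32·11^2 = 1452).
min ATC = 1452/11 + 134 − 32·11 + 2·11^2 = $156. That is the break-even price.
For $6 ≤ P < $156 the firm produces at a loss; below $6 it shuts down.

Shutdown price = $6; break-even price = $156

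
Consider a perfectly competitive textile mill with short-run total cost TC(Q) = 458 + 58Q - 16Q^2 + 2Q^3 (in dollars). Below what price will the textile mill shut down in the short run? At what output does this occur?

$26 per unit, at Q = 4

The firm shuts down when price falls below the minimum of average variable cost. AVC = VC/Q = 58 - 16Q + 2Q^2.
At the minimum of AVC, MC = AVC. MC = 58 - 32Q + 6Q^2; setting MC = AVC gives 4Q^2 - 16Q = 0, so Q = 4. min AVC = 26.
For P < $26 the firm produces nothing.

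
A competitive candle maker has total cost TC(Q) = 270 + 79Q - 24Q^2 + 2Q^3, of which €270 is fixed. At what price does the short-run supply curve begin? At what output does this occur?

The shutdown price is the minimum of AVC. VC = 79Q - 24Q^2 + 2Q^3, so AVC = 79 - 24Q + 2Q^2.
dAVC/dQ = -24 + 4Q = 0 gives Q = 6. min AVC = 79 - 24·6 + 2·6^2 = 7.
So the shutdown price is €7.

€7 per unit, at Q = 6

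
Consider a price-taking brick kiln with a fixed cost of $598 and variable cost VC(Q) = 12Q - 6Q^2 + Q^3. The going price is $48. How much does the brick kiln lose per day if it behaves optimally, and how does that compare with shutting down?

Profit = -$382 at Q = 6

AVC = 12 - 6Q + Q^2 has its minimum $3 at Q = 3; price $48 clears that bar, so the firm operates.
MC = 12 - 12Q + 3Q^2. Setting P = MC and taking the root on the rising branch gives Q* = 6.
TR = 48·6 = 288. TC = 598 + 72 = 670. Profit = 288 − 670 = -$382.
Shutting down would mean losing the fixed cost of $598, so operating at a loss of $382 is better by $216.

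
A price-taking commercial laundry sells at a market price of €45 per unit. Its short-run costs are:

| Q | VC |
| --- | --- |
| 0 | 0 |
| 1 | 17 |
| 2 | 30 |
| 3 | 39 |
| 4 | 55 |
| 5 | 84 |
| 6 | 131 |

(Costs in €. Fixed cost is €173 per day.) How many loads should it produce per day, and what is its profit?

Q = 5; profit = -€32

Compute π = P·Q − TC at each output: Q=0: -173; Q=1: -145; Q=2: -113; Q=3: -77; Q=4: -48; Q=5: -32; Q=6: -34.
Profit is maximized at Q = 5. AVC there is 84/5 = €16.80 ≤ P, so producing beats shutting down (which would give -€173).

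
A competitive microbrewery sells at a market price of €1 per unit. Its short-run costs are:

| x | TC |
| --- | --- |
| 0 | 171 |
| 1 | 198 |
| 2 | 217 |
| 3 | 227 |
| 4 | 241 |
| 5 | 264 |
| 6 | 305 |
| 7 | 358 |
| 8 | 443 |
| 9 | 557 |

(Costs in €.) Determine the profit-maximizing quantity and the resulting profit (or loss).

Profit at each row (π = 1x − TC): x=0: -171; x=1: -197; x=2: -215; x=3: -224; x=4: -237; x=5: -259; x=6: -299; x=7: -351; x=8: -435; x=9: -548.
Profit is highest at x = 0. Equivalently, the lowest AVC in the table is 70/4 ≈ €17.50 at x = 4, and P = €1 falls below it — price never covers variable cost, so the firm shuts down and loses only its fixed cost.

x = 0 (shut down); profit = -€171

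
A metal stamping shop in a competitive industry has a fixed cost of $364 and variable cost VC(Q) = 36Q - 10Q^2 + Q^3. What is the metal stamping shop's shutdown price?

$11 per unit

Short-run supply begins at min AVC. From VC = 36Q - 10Q^2 + Q^3, AVC = 36 - 10Q + Q^2.
dAVC/dQ = -10 + 2Q = 0 gives Q = 5. min AVC = 36 - 10·5 + 5^2 = 11.
For P < $11 the firm produces nothing.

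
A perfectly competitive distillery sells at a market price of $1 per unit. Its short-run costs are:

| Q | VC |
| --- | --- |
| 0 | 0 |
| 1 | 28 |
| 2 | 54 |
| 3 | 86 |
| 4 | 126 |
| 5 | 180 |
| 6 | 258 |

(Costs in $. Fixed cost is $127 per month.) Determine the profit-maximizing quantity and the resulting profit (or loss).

Tabulate TR − TC: Q=0: -127; Q=1: -154; Q=2: -179; Q=3: -210; Q=4: -249; Q=5: -302; Q=6: -379.
Profit is highest at Q = 0. Equivalently, the lowest AVC in the table is 54/2 ≈ $27 at Q = 2, and P = $1 falls below it — price never covers variable cost, so the firm shuts down and loses only its fixed cost.

Q = 0 (shut down); profit = -$127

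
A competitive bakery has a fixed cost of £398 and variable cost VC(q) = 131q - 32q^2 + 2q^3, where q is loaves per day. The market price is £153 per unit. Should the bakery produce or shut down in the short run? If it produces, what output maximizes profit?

Strip out fixed cost: VC = 131q - 32q^2 + 2q^3. Then AVC = 131 - 32q + 2q^2 and MC = 131 - 64q + 6q^2.
AVC is minimized where dAVC/dq = -32 + 4q = 0, at q = 8; min AVC = 131 - 32·8 + 2·8^2 = £3.
Because £153 ≥ £3, revenue can cover variable cost; the firm operates.
P = MC gives -22 - 64q + 6q^2 = 0, with roots -1/3 and 11. Take the larger (rising MC): q* = 11.
Check: AVC at q = 11 is £21 ≤ P, so revenue covers variable cost.
Profit = P·q − TC = 153·11 − 629 = £1054.

Produce at q = 11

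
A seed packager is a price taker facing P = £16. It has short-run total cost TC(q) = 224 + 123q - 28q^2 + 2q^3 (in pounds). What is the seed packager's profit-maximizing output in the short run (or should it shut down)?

Strip out fixed cost: VC = 123q - 28q^2 + 2q^3. Then AVC = 123 - 28q + 2q^2 and MC = 123 - 56q + 6q^2.
AVC hits its minimum where MC = AVC, at q = 7, giving min AVC = 123 - 28·7 + 2·7^2 = £25.
With P < min AVC (£16 < £25), every unit sold adds to the loss.
Shutting down limits the loss to fixed cost, £224.

Shut down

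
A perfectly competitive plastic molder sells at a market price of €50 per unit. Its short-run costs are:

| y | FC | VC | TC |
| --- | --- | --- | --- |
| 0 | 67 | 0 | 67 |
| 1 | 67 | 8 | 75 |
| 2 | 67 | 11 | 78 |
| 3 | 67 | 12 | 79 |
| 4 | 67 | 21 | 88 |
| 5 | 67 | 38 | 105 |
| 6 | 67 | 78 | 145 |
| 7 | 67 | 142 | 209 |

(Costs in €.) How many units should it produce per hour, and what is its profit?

y = 6; profit = €155

Profit at each row (π = 50y − TC): y=0: -67; y=1: -25; y=2: 22; y=3: 71; y=4: 112; y=5: 145; y=6: 155; y=7: 141.
Profit is maximized at y = 6. AVC there is 78/6 = €13 ≤ P, so producing beats shutting down (which would give -€67).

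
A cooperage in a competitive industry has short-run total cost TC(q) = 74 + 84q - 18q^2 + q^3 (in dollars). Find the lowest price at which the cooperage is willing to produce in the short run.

Short-run supply begins at min AVC. From VC = 84q - 18q^2 + q^3, AVC = 84 - 18q + q^2.
dAVC/dq = -18 + 2q = 0 gives q = 9. min AVC = 84 - 18·9 + 9^2 = 3.
So the shutdown price is $3.

$3 per unit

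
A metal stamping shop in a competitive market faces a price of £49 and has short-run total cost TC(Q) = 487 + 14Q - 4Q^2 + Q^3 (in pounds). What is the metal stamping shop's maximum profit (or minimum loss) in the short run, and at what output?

AVC = 14 - 4Q + Q^2; min AVC = £10 at Q = 2. Since P = £49 ≥ min AVC, the firm produces.
MC = 14 - 8Q + 3Q^2. Setting P = MC and taking the root on the rising branch gives Q* = 5.
TR = 49·5 = 245. TC = 487 + 95 = 582. Profit = 245 − 582 = -£337.
Shutting down would mean losing the fixed cost of £487, so operating at a loss of £337 is better by £150.

Profit = -£337 at Q = 5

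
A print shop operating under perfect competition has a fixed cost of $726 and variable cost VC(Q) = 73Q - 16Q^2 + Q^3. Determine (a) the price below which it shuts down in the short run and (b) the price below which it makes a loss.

Shutdown price = $9; break-even price = $84

AVC = 73 - 16Q + Q^2; minimized at Q = 8, giving min AVC = $9. That is the shutdown price.
ATC = 726/Q + 73 - 16Q + Q^2. Setting dATC/dQ = −726/Q^2 − 16 + 2Q = 0 gives Q = 11 (since 2·11^3 − 16·11^2 = 726).
min ATC = 726/11 + 73 − 16·11 + 11^2 = $84. That is the break-even price.
Between these two prices the firm operates at a loss; above $84 it earns a profit.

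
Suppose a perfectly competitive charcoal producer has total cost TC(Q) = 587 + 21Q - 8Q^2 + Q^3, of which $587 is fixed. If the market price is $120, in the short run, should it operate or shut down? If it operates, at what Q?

Variable cost is VC = 21Q - 8Q^2 + Q^3, so AVC = VC/Q = 21 - 8Q + Q^2 and MC = dTC/dQ = 21 - 16Q + 3Q^2.
The AVC parabola has its vertex at Q = 8/2 = 4, where AVC = 21 - 8·4 + 4^2 = $5.
Because $120 ≥ $5, revenue can cover variable cost; the firm operates.
P = MC gives -99 - 16Q + 3Q^2 = 0, with roots -11/3 and 9. Take the larger (rising MC): Q* = 9.
Check: AVC at Q = 9 is $30 ≤ P, so revenue covers variable cost.
Profit = P·Q − TC = 120·9 − 857 = $223.

Produce at Q = 9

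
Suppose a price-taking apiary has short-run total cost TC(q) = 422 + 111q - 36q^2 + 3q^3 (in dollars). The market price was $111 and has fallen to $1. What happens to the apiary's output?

Output falls from 8 to 0 (the firm shuts down)

AVC = 111 - 36q + 3q^2, minimized at q = 6 where min AVC = $3. MC = 111 - 72q + 9q^2.
At P = $111 ≥ min AVC, set P = MC on the rising branch: q = 8.
At P = $1 < min AVC = $3, price no longer covers variable cost at any output, so the firm shuts down: q = 0.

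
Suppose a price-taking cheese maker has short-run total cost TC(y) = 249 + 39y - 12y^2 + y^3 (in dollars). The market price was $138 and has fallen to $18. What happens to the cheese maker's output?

AVC = 39 - 12y + y^2, minimized at y = 6 where min AVC = $3. MC = 39 - 24y + 3y^2.
At P = $138 ≥ min AVC, set P = MC on the rising branch: y = 11.
At P = $18 ≥ min AVC, set P = MC: y = 7. The firm stays open but cuts output.

Output falls from 11 to 7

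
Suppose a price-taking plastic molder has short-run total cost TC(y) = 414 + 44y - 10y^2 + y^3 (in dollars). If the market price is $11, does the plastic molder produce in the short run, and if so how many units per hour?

Shut down

Variable cost is VC = 44y - 10y^2 + y^3, so AVC = VC/y = 44 - 10y + y^2 and MC = dTC/dy = 44 - 20y + 3y^2.
AVC hits its minimum where MC = AVC, at y = 5, giving min AVC = 44 - 10·5 + 5^2 = $19.
P = $11 lies below min AVC = $19; no output level covers variable cost.
The firm minimizes its loss by shutting down and losing only its fixed cost of $414.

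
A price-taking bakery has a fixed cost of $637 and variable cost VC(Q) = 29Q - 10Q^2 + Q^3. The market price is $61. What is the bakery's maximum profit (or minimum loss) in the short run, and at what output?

Profit = -$253 at Q = 8

AVC = 29 - 10Q + Q^2; min AVC = $4 at Q = 5. Since P = $61 ≥ min AVC, the firm produces.
MC = 29 - 20Q + 3Q^2. Setting P = MC and taking the root on the rising branch gives Q* = 8.
TR = 61·8 = 488. TC = 637 + 104 = 741. Profit = 488 − 741 = -$253.
Shutting down would mean losing the fixed cost of $637, so operating at a loss of $253 is better by $384.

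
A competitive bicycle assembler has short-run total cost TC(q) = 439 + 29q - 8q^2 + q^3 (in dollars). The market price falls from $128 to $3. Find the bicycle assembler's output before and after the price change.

Output falls from 9 to 0 (the firm shuts down)

MC = 29 - 16q + 3q^2; the shutdown threshold is min AVC = $13 (at q = 4).
At P = $128 ≥ min AVC, set P = MC on the rising branch: q = 9.
At P = $3 < min AVC = $13, price no longer covers variable cost at any output, so the firm shuts down: q = 0.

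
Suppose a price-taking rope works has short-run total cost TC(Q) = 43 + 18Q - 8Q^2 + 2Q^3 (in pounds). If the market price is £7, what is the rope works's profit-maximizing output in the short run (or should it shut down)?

From TC, MC = TC'(Q) = 18 - 16Q + 6Q^2 and AVC = VC/Q = 18 - 8Q + 2Q^2.
AVC hits its minimum where MC = AVC, at Q = 2, giving min AVC = 18 - 8·2 + 2·2^2 = £10.
P = £7 lies below min AVC = £10; no output level covers variable cost.
Shutting down limits the loss to fixed cost, £43.

Shut down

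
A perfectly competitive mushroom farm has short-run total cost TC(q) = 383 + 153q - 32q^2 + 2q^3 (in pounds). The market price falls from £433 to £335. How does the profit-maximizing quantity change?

Output falls from 14 to 13

AVC = 153 - 32q + 2q^2, minimized at q = 8 where min AVC = £25. MC = 153 - 64q + 6q^2.
With P = £433 above the shutdown price, P = MC gives q = 14.
At P = £335 ≥ min AVC, set P = MC: q = 13. The firm stays open but cuts output.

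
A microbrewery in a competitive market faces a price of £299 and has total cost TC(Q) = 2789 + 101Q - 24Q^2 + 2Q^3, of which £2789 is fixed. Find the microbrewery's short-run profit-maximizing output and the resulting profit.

AVC = 101 - 24Q + 2Q^2; min AVC = £29 at Q = 6. Since P = £299 ≥ min AVC, the firm produces.
With MC = 101 - 48Q + 6Q^2, P = MC on the upward-sloping part at Q* = 11.
TR = 299·11 = 3289. TC = 2789 + 869 = 3658. Profit = 3289 − 3658 = -£369.
Shutting down would mean losing the fixed cost of £2789, so operating at a loss of £369 is better by £2420.

Profit = -£369 at Q = 11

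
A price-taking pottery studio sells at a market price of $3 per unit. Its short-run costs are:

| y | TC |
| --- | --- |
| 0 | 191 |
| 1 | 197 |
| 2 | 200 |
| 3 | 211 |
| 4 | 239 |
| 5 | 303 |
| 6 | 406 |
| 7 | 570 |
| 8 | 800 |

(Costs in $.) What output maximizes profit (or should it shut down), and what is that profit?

y = 0 (shut down); profit = -$191

Profit at each row (π = 3y − TC): y=0: -191; y=1: -194; y=2: -194; y=3: -202; y=4: -227; y=5: -288; y=6: -388; y=7: -549; y=8: -776.
Profit is highest at y = 0. Equivalently, the lowest AVC in the table is 9/2 ≈ $4.50 at y = 2, and P = $3 falls below it — price never covers variable cost, so the firm shuts down and loses only its fixed cost.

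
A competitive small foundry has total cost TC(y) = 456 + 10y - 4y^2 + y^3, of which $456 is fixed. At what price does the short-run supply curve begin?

The shutdown price is the minimum of AVC. VC = 10y - 4y^2 + y^3, so AVC = 10 - 4y + y^2.
At the minimum of AVC, MC = AVC. MC = 10 - 8y + 3y^2; setting MC = AVC gives 2y^2 - 4y = 0, so y = 2. min AVC = 6.
For P < $6 the firm produces nothing.

$6 per unit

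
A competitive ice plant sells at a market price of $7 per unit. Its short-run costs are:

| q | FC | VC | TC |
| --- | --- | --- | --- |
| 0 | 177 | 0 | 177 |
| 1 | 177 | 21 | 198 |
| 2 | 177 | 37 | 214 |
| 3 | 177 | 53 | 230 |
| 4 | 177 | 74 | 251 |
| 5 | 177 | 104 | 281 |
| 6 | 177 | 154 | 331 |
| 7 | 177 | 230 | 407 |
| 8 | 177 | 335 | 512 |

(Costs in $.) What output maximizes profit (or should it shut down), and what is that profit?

Tabulate TR − TC: q=0: -177; q=1: -191; q=2: -200; q=3: -209; q=4: -223; q=5: -246; q=6: -289; q=7: -358; q=8: -456.
Profit is highest at q = 0. Equivalently, the lowest AVC in the table is 53/3 ≈ $17.67 at q = 3, and P = $7 falls below it — price never covers variable cost, so the firm shuts down and loses only its fixed cost.

q = 0 (shut down); profit = -$177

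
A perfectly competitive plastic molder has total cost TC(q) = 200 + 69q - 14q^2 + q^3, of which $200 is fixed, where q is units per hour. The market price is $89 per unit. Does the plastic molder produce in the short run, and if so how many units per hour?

Produce at q = 10

From TC, MC = TC'(q) = 69 - 28q + 3q^2 and AVC = VC/q = 69 - 14q + q^2.
The AVC parabola has its vertex at q = 14/2 = 7, where AVC = 69 - 14·7 + 7^2 = $20.
Since P = $89 ≥ min AVC = $20, price covers variable cost and the firm should produce.
Set P = MC: 89 = 69 - 28q + 3q^2 → -20 - 28q + 3q^2 = 0. The roots are q = -2/3 and q = 10; the profit-maximizing output is on the rising part of MC, so q* = 10.
Check: AVC at q = 10 is $29 ≤ P, so revenue covers variable cost.
Profit = P·q − TC = 89·10 − 490 = $400.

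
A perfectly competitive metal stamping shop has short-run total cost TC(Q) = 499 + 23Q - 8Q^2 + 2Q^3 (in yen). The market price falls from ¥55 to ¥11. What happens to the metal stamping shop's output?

Output falls from 4 to 0 (the firm shuts down)

AVC = 23 - 8Q + 2Q^2, minimized at Q = 2 where min AVC = ¥15. MC = 23 - 16Q + 6Q^2.
With P = ¥55 above the shutdown price, P = MC gives Q = 4.
At P = ¥11 < min AVC = ¥15, price no longer covers variable cost at any output, so the firm shuts down: Q = 0.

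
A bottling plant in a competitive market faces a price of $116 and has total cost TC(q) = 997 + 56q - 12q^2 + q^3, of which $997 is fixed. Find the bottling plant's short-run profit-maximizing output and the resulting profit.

Profit = -$197 at q = 10

AVC = 56 - 12q + q^2 has its minimum $20 at q = 6; price $116 clears that bar, so the firm operates.
With MC = 56 - 24q + 3q^2, P = MC on the upward-sloping part at q* = 10.
TR = 116·10 = 1160. TC = 997 + 360 = 1357. Profit = 1160 − 1357 = -$197.
By producing, the firm covers all variable cost plus $800 of fixed cost; shutting down would lose the full $997.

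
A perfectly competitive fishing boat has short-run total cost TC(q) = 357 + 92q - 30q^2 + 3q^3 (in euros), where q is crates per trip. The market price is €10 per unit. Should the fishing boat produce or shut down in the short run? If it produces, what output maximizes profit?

Shut down

From TC, MC = TC'(q) = 92 - 60q + 9q^2 and AVC = VC/q = 92 - 30q + 3q^2.
The AVC parabola has its vertex at q = 30/6 = 5, where AVC = 92 - 30·5 + 3·5^2 = €17.
P = €10 lies below min AVC = €17; no output level covers variable cost.
Shutting down limits the loss to fixed cost, €357.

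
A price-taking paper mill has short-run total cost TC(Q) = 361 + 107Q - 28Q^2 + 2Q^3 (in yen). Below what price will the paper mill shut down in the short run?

Short-run supply begins at min AVC. From VC = 107Q - 28Q^2 + 2Q^3, AVC = 107 - 28Q + 2Q^2.
At the minimum of AVC, MC = AVC. MC = 107 - 56Q + 6Q^2; setting MC = AVC gives 4Q^2 - 28Q = 0, so Q = 7. min AVC = 9.
For P < ¥9 the firm produces nothing.

¥9 per unit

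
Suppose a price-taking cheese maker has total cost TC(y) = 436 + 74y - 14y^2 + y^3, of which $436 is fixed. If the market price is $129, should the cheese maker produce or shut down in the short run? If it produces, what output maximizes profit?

Produce at y = 11

From TC, MC = TC'(y) = 74 - 28y + 3y^2 and AVC = VC/y = 74 - 14y + y^2.
The AVC parabola has its vertex at y = 14/2 = 7, where AVC = 74 - 14·7 + 7^2 = $25.
P = $129 exceeds min AVC = $25, so the firm stays open.
P = MC gives -55 - 28y + 3y^2 = 0, with roots -5/3 and 11. Take the larger (rising MC): y* = 11.
Check: AVC at y = 11 is $41 ≤ P, so revenue covers variable cost.
Profit = P·y − TC = 129·11 − 887 = $532.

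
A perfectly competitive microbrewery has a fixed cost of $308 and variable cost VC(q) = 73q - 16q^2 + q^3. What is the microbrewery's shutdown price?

$9 per unit

The firm shuts down when price falls below the minimum of average variable cost. AVC = VC/q = 73 - 16q + q^2.
At the minimum of AVC, MC = AVC. MC = 73 - 32q + 3q^2; setting MC = AVC gives 2q^2 - 16q = 0, so q = 8. min AVC = 9.
For P < $9 the firm produces nothing.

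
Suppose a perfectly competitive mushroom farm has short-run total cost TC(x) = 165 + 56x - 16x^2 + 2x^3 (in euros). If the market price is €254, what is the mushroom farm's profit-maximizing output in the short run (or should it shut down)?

From TC, MC = TC'(x) = 56 - 32x + 6x^2 and AVC = VC/x = 56 - 16x + 2x^2.
AVC hits its minimum where MC = AVC, at x = 4, giving min AVC = 56 - 16·4 + 2·4^2 = €24.
P = €254 exceeds min AVC = €24, so the firm stays open.
Solving P = MC: -198 - 32x + 6x^2 = 0 ⇒ x = -11/3 or 9. On the upward-sloping branch, x* = 9.
Check: AVC at x = 9 is €74 ≤ P, so revenue covers variable cost.
Profit = P·x − TC = 254·9 − 831 = €1455.

Produce at x = 9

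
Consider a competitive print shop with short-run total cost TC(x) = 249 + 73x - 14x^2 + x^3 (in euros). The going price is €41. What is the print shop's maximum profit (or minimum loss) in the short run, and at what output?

Profit = -€121 at x = 8

AVC = 73 - 14x + x^2; min AVC = €24 at x = 7. Since P = €41 ≥ min AVC, the firm produces.
With MC = 73 - 28x + 3x^2, P = MC on the upward-sloping part at x* = 8.
TR = 41·8 = 328. TC = 249 + 200 = 449. Profit = 328 − 449 = -€121.
By producing, the firm covers all variable cost plus €128 of fixed cost; shutting down would lose the full €249.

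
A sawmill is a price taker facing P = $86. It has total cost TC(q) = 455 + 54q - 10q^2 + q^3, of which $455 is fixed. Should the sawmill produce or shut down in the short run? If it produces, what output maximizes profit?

Variable cost is VC = 54q - 10q^2 + q^3, so AVC = VC/q = 54 - 10q + q^2 and MC = dTC/dq = 54 - 20q + 3q^2.
AVC hits its minimum where MC = AVC, at q = 5, giving min AVC = 54 - 10·5 + 5^2 = $29.
P = $86 exceeds min AVC = $29, so the firm stays open.
Solving P = MC: -32 - 20q + 3q^2 = 0 ⇒ q = -4/3 or 8. On the upward-sloping branch, q* = 8.
Check: AVC at q = 8 is $38 ≤ P, so revenue covers variable cost.
Profit = P·q − TC = 86·8 − 759 = -$71, a loss, but smaller than the $455 fixed cost the firm would lose by shutting down.

Produce at q = 8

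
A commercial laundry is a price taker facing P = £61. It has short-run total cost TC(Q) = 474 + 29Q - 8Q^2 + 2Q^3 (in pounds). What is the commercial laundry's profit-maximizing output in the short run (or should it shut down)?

Produce at Q = 4

From TC, MC = TC'(Q) = 29 - 16Q + 6Q^2 and AVC = VC/Q = 29 - 8Q + 2Q^2.
AVC is minimized where dAVC/dQ = -8 + 4Q = 0, at Q = 2; min AVC = 29 - 8·2 + 2·2^2 = £21.
Since P = £61 ≥ min AVC = £21, price covers variable cost and the firm should produce.
P = MC gives -32 - 16Q + 6Q^2 = 0, with roots -4/3 and 4. Take the larger (rising MC): Q* = 4.
Check: AVC at Q = 4 is £29 ≤ P, so revenue covers variable cost.
Profit = P·Q − TC = 61·4 − 590 = -£346, a loss, but smaller than the £474 fixed cost the firm would lose by shutting down.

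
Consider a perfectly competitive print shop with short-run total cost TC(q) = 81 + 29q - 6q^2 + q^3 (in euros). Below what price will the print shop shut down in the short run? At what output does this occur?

€20 per unit, at q = 3

Short-run supply begins at min AVC. From VC = 29q - 6q^2 + q^3, AVC = 29 - 6q + q^2.
dAVC/dq = -6 + 2q = 0 gives q = 3. min AVC = 29 - 6·3 + 3^2 = 20.
For P < €20 the firm produces nothing.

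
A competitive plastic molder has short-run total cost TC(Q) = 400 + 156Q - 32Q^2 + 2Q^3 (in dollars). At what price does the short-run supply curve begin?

Short-run supply begins at min AVC. From VC = 156Q - 32Q^2 + 2Q^3, AVC = 156 - 32Q + 2Q^2.
dAVC/dQ = -32 + 4Q = 0 gives Q = 8. min AVC = 156 - 32·8 + 2·8^2 = 28.
So the shutdown price is $28.

$28 per unit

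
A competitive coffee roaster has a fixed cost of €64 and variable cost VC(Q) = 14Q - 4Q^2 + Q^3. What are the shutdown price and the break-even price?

Shutdown price = €10; break-even price = €30

Shutdown price = min AVC. AVC = 14 - 4Q + Q^2, with vertex at Q = 2 and minimum €10.
ATC = 64/Q + 14 - 4Q + Q^2. Setting dATC/dQ = −64/Q^2 − 4 + 2Q = 0 gives Q = 4 (since 2·4^3 − 4·4^2 = 64).
min ATC = 64/4 + 14 − 4·4 + 4^2 = €30. That is the break-even price.
For €10 ≤ P < €30 the firm produces at a loss; below €10 it shuts down.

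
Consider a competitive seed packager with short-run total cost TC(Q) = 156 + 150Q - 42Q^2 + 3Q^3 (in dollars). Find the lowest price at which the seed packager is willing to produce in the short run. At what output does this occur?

The firm shuts down when price falls below the minimum of average variable cost. AVC = VC/Q = 150 - 42Q + 3Q^2.
At the minimum of AVC, MC = AVC. MC = 150 - 84Q + 9Q^2; setting MC = AVC gives 6Q^2 - 42Q = 0, so Q = 7. min AVC = 3.
The firm shuts down for any P below $3.

$3 per unit, at Q = 7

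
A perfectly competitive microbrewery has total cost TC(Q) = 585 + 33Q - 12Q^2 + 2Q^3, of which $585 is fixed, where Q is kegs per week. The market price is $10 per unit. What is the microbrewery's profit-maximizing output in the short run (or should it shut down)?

Variable cost is VC = 33Q - 12Q^2 + 2Q^3, so AVC = VC/Q = 33 - 12Q + 2Q^2 and MC = dTC/dQ = 33 - 24Q + 6Q^2.
The AVC parabola has its vertex at Q = 12/4 = 3, where AVC = 33 - 12·3 + 2·3^2 = $15.
Since P = $10 < min AVC = $15, price fails to cover variable cost at any output.
Best response: produce nothing and absorb the $585 fixed cost.

Shut down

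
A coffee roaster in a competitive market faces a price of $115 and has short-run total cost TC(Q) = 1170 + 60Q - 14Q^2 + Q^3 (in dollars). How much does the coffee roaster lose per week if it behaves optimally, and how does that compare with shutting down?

AVC = 60 - 14Q + Q^2; min AVC = $11 at Q = 7. Since P = $115 ≥ min AVC, the firm produces.
With MC = 60 - 28Q + 3Q^2, P = MC on the upward-sloping part at Q* = 11.
TR = 115·11 = 1265. TC = 1170 + 297 = 1467. Profit = 1265 − 1467 = -$202.
That loss of $202 beats the $1170 the firm would lose by shutting down; producing recovers $968 of fixed cost.

Profit = -$202 at Q = 11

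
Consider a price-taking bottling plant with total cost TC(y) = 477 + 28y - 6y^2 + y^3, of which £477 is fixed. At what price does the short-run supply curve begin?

The firm shuts down when price falls below the minimum of average variable cost. AVC = VC/y = 28 - 6y + y^2.
At the minimum of AVC, MC = AVC. MC = 28 - 12y + 3y^2; setting MC = AVC gives 2y^2 - 6y = 0, so y = 3. min AVC = 19.
The firm shuts down for any P below £19.

£19 per unit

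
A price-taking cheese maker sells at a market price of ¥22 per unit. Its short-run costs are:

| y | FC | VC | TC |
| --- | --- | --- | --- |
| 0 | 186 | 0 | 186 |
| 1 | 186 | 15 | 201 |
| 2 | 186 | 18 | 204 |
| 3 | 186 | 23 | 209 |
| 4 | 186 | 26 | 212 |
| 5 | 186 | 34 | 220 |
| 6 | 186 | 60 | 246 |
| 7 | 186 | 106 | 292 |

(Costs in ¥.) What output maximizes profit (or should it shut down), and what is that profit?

Profit at each row (π = 22y − TC): y=0: -186; y=1: -179; y=2: -160; y=3: -143; y=4: -124; y=5: -110; y=6: -114; y=7: -138.
Profit is maximized at y = 5. AVC there is 34/5 = ¥6.80 ≤ P, so producing beats shutting down (which would give -¥186).

y = 5; profit = -¥110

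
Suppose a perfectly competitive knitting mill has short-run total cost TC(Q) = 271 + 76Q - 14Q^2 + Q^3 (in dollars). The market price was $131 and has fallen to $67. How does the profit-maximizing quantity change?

MC = 76 - 28Q + 3Q^2; the shutdown threshold is min AVC = $27 (at Q = 7).
With P = $131 above the shutdown price, P = MC gives Q = 11.
At P = $67 ≥ min AVC, set P = MC: Q = 9. The firm stays open but cuts output.

Output falls from 11 to 9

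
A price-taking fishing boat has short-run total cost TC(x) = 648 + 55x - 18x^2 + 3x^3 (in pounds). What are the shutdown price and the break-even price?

Shutdown price = £28; break-even price = £163

Shutdown price = min AVC. AVC = 55 - 18x + 3x^2, with vertex at x = 3 and minimum £28.
ATC = 648/x + 55 - 18x + 3x^2. Setting dATC/dx = −648/x^2 − 18 + 6x = 0 gives x = 6 (since 6·6^3 − 18·6^2 = 648).
min ATC = 648/6 + 55 − 18·6 + 3·6^2 = £163. That is the break-even price.
Between these two prices the firm operates at a loss; above £163 it earns a profit.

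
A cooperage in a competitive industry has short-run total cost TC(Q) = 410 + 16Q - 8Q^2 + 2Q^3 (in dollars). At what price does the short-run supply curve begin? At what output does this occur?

Short-run supply begins at min AVC. From VC = 16Q - 8Q^2 + 2Q^3, AVC = 16 - 8Q + 2Q^2.
dAVC/dQ = -8 + 4Q = 0 gives Q = 2. min AVC = 16 - 8·2 + 2·2^2 = 8.
So the shutdown price is $8.

$8 per unit, at Q = 2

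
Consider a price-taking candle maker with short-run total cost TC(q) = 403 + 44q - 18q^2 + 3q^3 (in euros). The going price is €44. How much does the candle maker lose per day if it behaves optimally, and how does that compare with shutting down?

AVC = 44 - 18q + 3q^2; min AVC = €17 at q = 3. Since P = €44 ≥ min AVC, the firm produces.
With MC = 44 - 36q + 9q^2, P = MC on the upward-sloping part at q* = 4.
TR = 44·4 = 176. TC = 403 + 80 = 483. Profit = 176 − 483 = -€307.
By producing, the firm covers all variable cost plus €96 of fixed cost; shutting down would lose the full €403.

Profit = -€307 at q = 4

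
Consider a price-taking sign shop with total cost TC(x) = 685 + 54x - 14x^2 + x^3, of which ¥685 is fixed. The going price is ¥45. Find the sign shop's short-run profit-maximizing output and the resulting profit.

Profit = -¥361 at x = 9

AVC = 54 - 14x + x^2; min AVC = ¥5 at x = 7. Since P = ¥45 ≥ min AVC, the firm produces.
With MC = 54 - 28x + 3x^2, P = MC on the upward-sloping part at x* = 9.
TR = 45·9 = 405. TC = 685 + 81 = 766. Profit = 405 − 766 = -¥361.
That loss of ¥361 beats the ¥685 the firm would lose by shutting down; producing recovers ¥324 of fixed cost.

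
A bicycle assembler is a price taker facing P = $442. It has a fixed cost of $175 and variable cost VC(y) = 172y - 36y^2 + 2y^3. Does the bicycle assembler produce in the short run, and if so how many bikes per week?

Variable cost is VC = 172y - 36y^2 + 2y^3, so AVC = VC/y = 172 - 36y + 2y^2 and MC = dTC/dy = 172 - 72y + 6y^2.
The AVC parabola has its vertex at y = 36/4 = 9, where AVC = 172 - 36·9 + 2·9^2 = $10.
P = $442 exceeds min AVC = $10, so the firm stays open.
P = MC gives -270 - 72y + 6y^2 = 0, with roots -3 and 15. Take the larger (rising MC): y* = 15.
Check: AVC at y = 15 is $82 ≤ P, so revenue covers variable cost.
Profit = P·y − TC = 442·15 − 1405 = $5225.

Produce at y = 15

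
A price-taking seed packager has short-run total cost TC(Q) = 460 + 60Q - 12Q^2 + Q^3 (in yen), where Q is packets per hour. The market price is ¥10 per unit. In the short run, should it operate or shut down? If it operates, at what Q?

From TC, MC = TC'(Q) = 60 - 24Q + 3Q^2 and AVC = VC/Q = 60 - 12Q + Q^2.
The AVC parabola has its vertex at Q = 12/2 = 6, where AVC = 60 - 12·6 + 6^2 = ¥24.
With P < min AVC (¥10 < ¥24), every unit sold adds to the loss.
The firm minimizes its loss by shutting down and losing only its fixed cost of ¥460.

Shut down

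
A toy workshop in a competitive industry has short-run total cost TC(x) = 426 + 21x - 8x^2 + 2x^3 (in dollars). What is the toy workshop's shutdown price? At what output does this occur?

The shutdown price is the minimum of AVC. VC = 21x - 8x^2 + 2x^3, so AVC = 21 - 8x + 2x^2.
dAVC/dx = -8 + 4x = 0 gives x = 2. min AVC = 21 - 8·2 + 2·2^2 = 13.
For P < $13 the firm produces nothing.

$13 per unit, at x = 2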